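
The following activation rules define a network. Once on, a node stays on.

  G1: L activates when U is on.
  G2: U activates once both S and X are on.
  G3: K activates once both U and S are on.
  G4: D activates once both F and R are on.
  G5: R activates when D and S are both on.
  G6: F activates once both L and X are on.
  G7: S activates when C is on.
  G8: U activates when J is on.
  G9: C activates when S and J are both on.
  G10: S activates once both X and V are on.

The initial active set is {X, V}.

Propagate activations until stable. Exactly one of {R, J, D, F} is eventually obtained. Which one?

X and V are on, so S activates (G10).
S and X are on, so U activates (G2).
U is on, so L activates (G1).
L and X are on, so F activates (G6).
No rule produces J, and it is not given. D would need F and R (G4), but R never turns on. R would need D and S (G5), but D never turns on.

F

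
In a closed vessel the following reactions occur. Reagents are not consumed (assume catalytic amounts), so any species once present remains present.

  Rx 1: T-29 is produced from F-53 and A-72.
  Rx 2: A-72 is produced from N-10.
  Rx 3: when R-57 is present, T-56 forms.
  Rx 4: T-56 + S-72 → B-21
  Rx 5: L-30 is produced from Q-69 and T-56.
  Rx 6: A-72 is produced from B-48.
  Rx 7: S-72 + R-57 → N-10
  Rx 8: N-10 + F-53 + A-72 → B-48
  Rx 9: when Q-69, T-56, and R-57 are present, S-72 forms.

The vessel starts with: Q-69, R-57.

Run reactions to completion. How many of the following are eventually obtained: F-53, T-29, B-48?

No rule produces F-53, and it is not given.
T-29 would need F-53 and A-72 (Rx 1), but F-53 never forms.
B-48 would need N-10, F-53, and A-72 (Rx 8), but F-53 never forms.
None of the 3 are reached.

0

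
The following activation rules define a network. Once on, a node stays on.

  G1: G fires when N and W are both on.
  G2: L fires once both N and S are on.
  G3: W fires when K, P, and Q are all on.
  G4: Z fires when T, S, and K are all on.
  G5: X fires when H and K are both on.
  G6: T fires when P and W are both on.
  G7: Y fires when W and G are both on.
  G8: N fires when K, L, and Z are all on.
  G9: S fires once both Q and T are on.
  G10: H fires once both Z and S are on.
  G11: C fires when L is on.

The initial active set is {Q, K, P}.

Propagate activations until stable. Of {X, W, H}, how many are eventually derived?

3

G3: K, P, and Q on → W on.
P and W are on, so T fires (G6).
G9: Q and T on → S on.
G4: T, S, and K on → Z on.
G10: Z and S on → H on.
G5: H and K on → X on.
X: reached.
W: reached.
H: reached.
All 3 are reached.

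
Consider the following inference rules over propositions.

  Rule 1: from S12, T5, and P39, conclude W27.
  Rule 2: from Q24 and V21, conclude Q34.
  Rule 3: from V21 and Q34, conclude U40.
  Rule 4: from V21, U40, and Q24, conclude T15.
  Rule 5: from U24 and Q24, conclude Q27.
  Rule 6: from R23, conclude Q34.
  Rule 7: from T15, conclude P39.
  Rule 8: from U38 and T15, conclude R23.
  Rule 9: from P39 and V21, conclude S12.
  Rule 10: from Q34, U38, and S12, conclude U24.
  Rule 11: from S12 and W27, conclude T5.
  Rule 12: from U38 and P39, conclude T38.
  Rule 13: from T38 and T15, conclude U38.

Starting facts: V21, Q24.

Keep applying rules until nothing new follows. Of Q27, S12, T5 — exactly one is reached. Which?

S12

Q24 and V21 hold, so Q34 follows (Rule 2).
V21 and Q34 hold, so U40 follows (Rule 3).
V21, U40, and Q24 hold, so T15 follows (Rule 4).
T15 holds, so P39 follows (Rule 7).
From P39 and V21, Rule 9 gives S12.
T5 would need S12 and W27 (Rule 11), but W27 is never established. Q27 would need U24 and Q24 (Rule 5), but U24 is never established.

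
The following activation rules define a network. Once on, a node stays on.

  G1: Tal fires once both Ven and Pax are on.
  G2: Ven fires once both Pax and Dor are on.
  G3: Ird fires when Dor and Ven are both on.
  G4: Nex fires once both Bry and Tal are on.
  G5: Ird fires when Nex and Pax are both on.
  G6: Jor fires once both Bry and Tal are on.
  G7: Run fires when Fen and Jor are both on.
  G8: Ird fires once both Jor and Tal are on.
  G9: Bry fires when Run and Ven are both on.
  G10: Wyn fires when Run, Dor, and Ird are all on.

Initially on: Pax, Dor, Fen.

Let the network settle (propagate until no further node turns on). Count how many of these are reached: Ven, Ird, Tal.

Pax and Dor are on, so Ven fires (G2).
Dor and Ven are on, so Ird fires (G3).
G1: Ven and Pax on → Tal on.
Ven: reached.
Ird: reached.
Tal: reached.
All 3 are reached.

3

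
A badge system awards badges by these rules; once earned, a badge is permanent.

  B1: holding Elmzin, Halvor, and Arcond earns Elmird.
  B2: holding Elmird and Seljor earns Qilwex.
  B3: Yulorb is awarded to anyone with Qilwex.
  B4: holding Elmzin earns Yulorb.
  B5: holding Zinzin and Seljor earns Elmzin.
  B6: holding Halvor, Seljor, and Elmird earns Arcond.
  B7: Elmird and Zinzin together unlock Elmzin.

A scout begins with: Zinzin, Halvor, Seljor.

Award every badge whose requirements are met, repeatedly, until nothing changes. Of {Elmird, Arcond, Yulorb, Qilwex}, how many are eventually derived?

With Zinzin and Seljor, Elmzin is earned (B5).
With Elmzin, Yulorb is earned (B4).
Elmird would need Elmzin, Halvor, and Arcond (B1), but Arcond is never earned.
Arcond would need Halvor, Seljor, and Elmird (B6), but Elmird is never earned.
Yulorb: reached.
Qilwex would need Elmird and Seljor (B2), but Elmird is never earned.
Reached: Yulorb — 1 of the 4.

1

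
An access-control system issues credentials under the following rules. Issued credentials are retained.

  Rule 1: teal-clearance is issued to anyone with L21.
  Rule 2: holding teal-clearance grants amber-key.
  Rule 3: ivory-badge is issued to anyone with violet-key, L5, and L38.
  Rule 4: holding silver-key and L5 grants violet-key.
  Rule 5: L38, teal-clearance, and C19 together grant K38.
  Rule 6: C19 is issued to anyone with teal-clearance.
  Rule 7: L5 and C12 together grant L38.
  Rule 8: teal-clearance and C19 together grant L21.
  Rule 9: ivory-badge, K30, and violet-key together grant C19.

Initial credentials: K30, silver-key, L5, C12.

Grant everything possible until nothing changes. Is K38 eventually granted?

No

K38 would need L38, teal-clearance, and C19 (Rule 5), but teal-clearance is never granted.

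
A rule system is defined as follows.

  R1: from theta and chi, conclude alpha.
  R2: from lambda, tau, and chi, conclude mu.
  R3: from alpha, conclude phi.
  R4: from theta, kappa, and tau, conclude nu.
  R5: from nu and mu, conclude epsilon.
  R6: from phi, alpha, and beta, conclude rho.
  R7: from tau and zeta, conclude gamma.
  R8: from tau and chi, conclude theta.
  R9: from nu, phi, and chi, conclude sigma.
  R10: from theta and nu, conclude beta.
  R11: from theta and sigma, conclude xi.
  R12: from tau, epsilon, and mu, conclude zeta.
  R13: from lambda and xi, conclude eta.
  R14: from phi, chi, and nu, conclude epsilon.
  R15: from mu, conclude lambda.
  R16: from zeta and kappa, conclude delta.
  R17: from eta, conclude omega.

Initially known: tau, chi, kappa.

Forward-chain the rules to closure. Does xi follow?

tau and chi hold, so theta follows (R8).
theta, kappa, and tau hold, so nu follows (R4).
theta and chi hold, so alpha follows (R1).
From alpha, R3 gives phi.
nu, phi, and chi hold, so sigma follows (R9).
theta and sigma hold, so xi follows (R11).

Yes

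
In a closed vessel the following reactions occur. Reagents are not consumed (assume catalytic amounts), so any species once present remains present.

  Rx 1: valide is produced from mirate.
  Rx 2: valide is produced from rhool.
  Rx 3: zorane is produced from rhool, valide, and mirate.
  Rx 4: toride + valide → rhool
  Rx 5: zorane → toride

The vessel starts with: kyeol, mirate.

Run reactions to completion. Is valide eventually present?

Yes

mirate present → valide forms (Rx 1).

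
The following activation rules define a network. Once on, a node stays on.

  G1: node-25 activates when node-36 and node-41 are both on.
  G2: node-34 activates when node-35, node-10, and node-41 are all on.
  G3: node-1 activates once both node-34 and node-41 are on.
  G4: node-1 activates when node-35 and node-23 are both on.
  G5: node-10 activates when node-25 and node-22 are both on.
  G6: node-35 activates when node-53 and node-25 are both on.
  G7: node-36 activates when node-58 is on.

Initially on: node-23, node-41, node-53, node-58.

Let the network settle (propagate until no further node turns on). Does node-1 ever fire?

Yes

node-58 is on, so node-36 activates (G7).
G1: node-36 and node-41 on → node-25 on.
node-53 and node-25 are on, so node-35 activates (G6).
node-35 and node-23 are on, so node-1 activates (G4).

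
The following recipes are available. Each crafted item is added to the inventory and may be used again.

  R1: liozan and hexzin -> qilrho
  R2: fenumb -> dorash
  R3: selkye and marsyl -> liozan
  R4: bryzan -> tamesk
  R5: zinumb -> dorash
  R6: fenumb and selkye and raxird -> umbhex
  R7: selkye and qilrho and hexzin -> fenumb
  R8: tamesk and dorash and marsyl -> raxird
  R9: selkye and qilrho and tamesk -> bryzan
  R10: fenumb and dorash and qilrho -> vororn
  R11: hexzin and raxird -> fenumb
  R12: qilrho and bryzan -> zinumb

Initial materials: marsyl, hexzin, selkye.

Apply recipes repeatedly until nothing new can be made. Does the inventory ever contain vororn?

Yes

Using R3, selkye and marsyl make liozan.
Using R1, liozan and hexzin make qilrho.
Using R7, selkye, qilrho, and hexzin make fenumb.
fenumb -> dorash (R2).
fenumb and dorash and qilrho -> vororn (R10).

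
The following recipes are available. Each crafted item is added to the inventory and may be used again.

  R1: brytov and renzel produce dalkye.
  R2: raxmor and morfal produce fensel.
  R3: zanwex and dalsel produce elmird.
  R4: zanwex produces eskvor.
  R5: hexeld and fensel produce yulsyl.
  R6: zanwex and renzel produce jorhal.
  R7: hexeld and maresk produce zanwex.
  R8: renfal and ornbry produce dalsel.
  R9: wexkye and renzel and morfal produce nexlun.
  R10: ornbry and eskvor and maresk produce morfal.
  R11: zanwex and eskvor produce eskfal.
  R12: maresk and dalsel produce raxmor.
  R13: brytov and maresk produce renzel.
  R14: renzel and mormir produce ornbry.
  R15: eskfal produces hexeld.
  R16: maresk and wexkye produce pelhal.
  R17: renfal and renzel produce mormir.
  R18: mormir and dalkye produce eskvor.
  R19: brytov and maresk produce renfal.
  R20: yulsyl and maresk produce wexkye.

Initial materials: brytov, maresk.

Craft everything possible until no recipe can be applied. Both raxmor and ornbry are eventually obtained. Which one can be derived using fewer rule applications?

ornbry

ornbry: Using R19, brytov and maresk make renfal. Using R13, brytov and maresk make renzel. Using R17, renfal and renzel make mormir. renzel and mormir → ornbry (R14). [4 rule applications]
raxmor: brytov and maresk → renfal (R19). brytov and maresk → renzel (R13). renfal and renzel → mormir (R17). renzel and mormir → ornbry (R14). Using R8, renfal and ornbry make dalsel. maresk and dalsel → raxmor (R12). [6 rule applications]
ornbry needs fewer.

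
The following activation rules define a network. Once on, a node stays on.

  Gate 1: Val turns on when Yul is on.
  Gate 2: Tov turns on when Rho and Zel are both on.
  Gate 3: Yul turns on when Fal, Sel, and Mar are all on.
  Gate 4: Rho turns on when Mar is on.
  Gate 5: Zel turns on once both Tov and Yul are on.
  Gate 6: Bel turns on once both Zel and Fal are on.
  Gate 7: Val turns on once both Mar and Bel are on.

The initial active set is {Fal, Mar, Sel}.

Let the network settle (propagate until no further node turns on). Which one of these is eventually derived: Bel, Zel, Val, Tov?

Gate 3: Fal, Sel, and Mar on → Yul on.
Yul is on, so Val turns on (Gate 1).
Zel would need Tov and Yul (Gate 5), but Tov never turns on. Bel would need Zel and Fal (Gate 6), but Zel never turns on. Tov would need Rho and Zel (Gate 2), but Zel never turns on.

Val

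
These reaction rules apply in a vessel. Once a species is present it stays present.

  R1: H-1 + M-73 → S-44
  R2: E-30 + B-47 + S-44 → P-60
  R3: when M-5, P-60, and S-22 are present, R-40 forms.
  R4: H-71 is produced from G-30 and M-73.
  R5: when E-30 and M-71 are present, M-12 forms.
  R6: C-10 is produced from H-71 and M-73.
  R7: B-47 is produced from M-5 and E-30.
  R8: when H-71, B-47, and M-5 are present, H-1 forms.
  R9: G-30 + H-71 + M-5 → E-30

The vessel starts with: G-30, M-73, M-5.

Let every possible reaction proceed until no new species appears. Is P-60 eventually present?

G-30 and M-73 present → H-71 forms (R4).
G-30, H-71, and M-5 present → E-30 forms (R9).
M-5 and E-30 present → B-47 forms (R7).
H-71, B-47, and M-5 present → H-1 forms (R8).
H-1 and M-73 present → S-44 forms (R1).
E-30, B-47, and S-44 present → P-60 forms (R2).

Yes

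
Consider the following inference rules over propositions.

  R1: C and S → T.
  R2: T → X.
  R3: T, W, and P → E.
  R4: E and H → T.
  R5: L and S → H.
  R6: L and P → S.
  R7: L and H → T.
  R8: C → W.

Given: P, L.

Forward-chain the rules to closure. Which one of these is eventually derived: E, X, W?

L and P hold, so S follows (R6).
From L and S, R5 gives H.
From L and H, R7 gives T.
T holds, so X follows (R2).
E would need T, W, and P (R3), but W is never established. W would need C (R8), but C is never established.

X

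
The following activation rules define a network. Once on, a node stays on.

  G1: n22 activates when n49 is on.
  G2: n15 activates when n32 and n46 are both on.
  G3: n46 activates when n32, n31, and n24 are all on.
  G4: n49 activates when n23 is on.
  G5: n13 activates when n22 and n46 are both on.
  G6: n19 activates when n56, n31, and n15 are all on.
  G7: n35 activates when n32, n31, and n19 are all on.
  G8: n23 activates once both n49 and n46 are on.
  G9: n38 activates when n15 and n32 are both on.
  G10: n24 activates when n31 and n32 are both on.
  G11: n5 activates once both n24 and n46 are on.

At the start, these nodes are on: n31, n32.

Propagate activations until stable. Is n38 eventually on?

G10: n31 and n32 on → n24 on.
n32, n31, and n24 are on, so n46 activates (G3).
G2: n32 and n46 on → n15 on.
G9: n15 and n32 on → n38 on.

Yes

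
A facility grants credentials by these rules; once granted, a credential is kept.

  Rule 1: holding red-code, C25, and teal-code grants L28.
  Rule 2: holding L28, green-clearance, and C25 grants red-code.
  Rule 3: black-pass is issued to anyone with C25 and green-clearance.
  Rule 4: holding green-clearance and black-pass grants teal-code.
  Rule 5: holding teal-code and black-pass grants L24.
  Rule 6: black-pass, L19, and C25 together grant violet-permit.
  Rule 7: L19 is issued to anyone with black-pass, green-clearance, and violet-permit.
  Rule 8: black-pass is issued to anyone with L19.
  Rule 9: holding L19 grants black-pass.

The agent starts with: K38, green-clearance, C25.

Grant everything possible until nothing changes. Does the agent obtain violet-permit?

violet-permit would need black-pass, L19, and C25 (Rule 6), but L19 is never granted.

No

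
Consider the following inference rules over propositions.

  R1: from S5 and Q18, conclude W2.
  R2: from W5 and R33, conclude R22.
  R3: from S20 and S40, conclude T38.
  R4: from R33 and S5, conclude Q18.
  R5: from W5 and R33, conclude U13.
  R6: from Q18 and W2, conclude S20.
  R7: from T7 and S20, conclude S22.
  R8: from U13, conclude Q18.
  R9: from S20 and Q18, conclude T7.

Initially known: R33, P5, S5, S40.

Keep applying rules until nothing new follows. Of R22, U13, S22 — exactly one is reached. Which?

R33 and S5 hold, so Q18 follows (R4).
S5 and Q18 hold, so W2 follows (R1).
Q18 and W2 hold, so S20 follows (R6).
S20 and Q18 hold, so T7 follows (R9).
T7 and S20 hold, so S22 follows (R7).
R22 would need W5 and R33 (R2), but W5 is never established. U13 would need W5 and R33 (R5), but W5 is never established.

S22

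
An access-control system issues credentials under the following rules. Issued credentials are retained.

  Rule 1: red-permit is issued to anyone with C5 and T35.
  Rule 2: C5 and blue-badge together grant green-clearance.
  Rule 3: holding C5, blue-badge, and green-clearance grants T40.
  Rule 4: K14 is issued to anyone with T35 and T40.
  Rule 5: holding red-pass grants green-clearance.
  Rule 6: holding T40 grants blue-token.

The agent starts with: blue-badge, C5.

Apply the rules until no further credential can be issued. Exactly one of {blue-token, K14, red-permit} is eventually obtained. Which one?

blue-token

Holding C5 and blue-badge grants green-clearance (Rule 2).
Holding C5, blue-badge, and green-clearance grants T40 (Rule 3).
Holding T40 grants blue-token (Rule 6).
red-permit would need C5 and T35 (Rule 1), but T35 is never granted. K14 would need T35 and T40 (Rule 4), but T35 is never granted.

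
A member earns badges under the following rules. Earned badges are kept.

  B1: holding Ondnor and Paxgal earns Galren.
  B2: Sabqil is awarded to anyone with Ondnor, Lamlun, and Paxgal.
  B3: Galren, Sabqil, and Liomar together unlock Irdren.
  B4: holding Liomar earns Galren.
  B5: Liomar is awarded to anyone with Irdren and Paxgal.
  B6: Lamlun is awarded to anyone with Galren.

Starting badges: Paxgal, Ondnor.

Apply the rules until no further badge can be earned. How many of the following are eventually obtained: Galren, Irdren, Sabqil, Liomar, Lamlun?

3

With Ondnor and Paxgal, Galren is earned (B1).
With Galren, Lamlun is earned (B6).
With Ondnor, Lamlun, and Paxgal, Sabqil is earned (B2).
Galren: reached.
Irdren would need Galren, Sabqil, and Liomar (B3), but Liomar is never earned.
Sabqil: reached.
Liomar would need Irdren and Paxgal (B5), but Irdren is never earned.
Lamlun: reached.
Reached: Galren, Sabqil, and Lamlun — 3 of the 5.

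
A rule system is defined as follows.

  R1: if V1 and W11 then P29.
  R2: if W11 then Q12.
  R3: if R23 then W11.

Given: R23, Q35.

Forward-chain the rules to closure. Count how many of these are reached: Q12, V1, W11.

2

R23 holds, so W11 follows (R3).
From W11, R2 gives Q12.
Q12: reached.
No rule produces V1, and it is not given.
W11: reached.
Reached: Q12 and W11 — 2 of the 3.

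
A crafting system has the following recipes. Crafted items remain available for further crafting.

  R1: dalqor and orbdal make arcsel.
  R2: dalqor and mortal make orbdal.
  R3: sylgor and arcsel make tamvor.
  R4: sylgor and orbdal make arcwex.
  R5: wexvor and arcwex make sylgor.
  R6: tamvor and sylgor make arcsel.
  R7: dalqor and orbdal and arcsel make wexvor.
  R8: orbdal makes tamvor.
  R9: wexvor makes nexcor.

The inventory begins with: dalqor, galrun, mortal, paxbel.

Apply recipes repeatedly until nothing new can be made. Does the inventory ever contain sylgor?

sylgor would need wexvor and arcwex (R5), but arcwex is never obtained.

No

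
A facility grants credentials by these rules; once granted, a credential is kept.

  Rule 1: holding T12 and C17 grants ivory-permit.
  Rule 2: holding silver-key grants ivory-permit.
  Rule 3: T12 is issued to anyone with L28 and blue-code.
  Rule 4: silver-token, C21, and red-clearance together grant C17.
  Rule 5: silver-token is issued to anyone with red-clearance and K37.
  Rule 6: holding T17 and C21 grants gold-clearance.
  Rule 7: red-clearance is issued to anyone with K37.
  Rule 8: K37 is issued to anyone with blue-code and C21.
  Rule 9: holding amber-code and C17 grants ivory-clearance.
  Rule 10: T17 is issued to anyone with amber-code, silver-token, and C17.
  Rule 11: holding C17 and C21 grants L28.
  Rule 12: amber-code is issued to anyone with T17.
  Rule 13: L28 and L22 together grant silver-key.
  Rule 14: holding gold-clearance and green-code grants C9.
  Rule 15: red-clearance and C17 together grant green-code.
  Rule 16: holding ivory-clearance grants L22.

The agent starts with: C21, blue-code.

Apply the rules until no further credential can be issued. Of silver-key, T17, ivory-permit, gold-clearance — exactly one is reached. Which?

Holding blue-code and C21 grants K37 (Rule 8).
Holding K37 grants red-clearance (Rule 7).
Holding red-clearance and K37 grants silver-token (Rule 5).
Holding silver-token, C21, and red-clearance grants C17 (Rule 4).
Holding C17 and C21 grants L28 (Rule 11).
Holding L28 and blue-code grants T12 (Rule 3).
Holding T12 and C17 grants ivory-permit (Rule 1).
gold-clearance would need T17 and C21 (Rule 6), but T17 is never granted. T17 would need amber-code, silver-token, and C17 (Rule 10), but amber-code is never granted. silver-key would need L28 and L22 (Rule 13), but L22 is never granted.

ivory-permit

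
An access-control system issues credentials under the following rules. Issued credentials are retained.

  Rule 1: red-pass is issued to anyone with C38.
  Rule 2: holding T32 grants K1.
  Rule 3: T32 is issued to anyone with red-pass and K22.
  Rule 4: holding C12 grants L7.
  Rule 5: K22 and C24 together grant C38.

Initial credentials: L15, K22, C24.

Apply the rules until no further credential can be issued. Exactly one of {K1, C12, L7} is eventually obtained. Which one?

Holding K22 and C24 grants C38 (Rule 5).
Holding C38 grants red-pass (Rule 1).
Holding red-pass and K22 grants T32 (Rule 3).
Holding T32 grants K1 (Rule 2).
No rule produces C12, and it is not given. L7 would need C12 (Rule 4), but C12 is never granted.

K1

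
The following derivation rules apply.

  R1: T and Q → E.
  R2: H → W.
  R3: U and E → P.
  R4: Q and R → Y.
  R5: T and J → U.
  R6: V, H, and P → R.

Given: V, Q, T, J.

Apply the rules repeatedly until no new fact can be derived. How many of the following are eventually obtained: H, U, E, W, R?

2

From T and Q, R1 gives E.
From T and J, R5 gives U.
No rule produces H, and it is not given.
U: reached.
E: reached.
W would need H (R2), but H is never established.
R would need V, H, and P (R6), but H is never established.
Reached: U and E — 2 of the 5.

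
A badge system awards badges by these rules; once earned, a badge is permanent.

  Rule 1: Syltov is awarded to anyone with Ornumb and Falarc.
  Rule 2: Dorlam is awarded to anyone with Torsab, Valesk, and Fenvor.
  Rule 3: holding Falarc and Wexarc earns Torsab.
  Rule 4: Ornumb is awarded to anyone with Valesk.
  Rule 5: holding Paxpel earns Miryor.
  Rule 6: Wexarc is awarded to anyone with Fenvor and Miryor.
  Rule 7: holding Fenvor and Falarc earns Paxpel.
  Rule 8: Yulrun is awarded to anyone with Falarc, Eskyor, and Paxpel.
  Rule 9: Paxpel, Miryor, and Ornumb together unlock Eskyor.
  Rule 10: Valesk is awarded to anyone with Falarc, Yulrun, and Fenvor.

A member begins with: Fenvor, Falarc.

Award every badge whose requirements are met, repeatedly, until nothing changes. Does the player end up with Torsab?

Yes

With Fenvor and Falarc, Paxpel is earned (Rule 7).
With Paxpel, Miryor is earned (Rule 5).
With Fenvor and Miryor, Wexarc is earned (Rule 6).
With Falarc and Wexarc, Torsab is earned (Rule 3).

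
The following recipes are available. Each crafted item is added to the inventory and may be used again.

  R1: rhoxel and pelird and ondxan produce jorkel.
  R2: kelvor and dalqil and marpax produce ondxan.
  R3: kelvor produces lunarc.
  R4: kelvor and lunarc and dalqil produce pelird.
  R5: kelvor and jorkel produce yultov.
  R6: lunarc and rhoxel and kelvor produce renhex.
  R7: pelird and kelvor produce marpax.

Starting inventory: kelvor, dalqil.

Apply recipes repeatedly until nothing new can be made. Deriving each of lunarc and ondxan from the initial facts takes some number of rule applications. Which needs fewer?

lunarc: Using R3, kelvor makes lunarc. [1 rule application]
ondxan: kelvor → lunarc (R3). Using R4, kelvor, lunarc, and dalqil make pelird. Using R7, pelird and kelvor make marpax. kelvor and dalqil and marpax → ondxan (R2). [4 rule applications]
lunarc needs fewer.

lunarc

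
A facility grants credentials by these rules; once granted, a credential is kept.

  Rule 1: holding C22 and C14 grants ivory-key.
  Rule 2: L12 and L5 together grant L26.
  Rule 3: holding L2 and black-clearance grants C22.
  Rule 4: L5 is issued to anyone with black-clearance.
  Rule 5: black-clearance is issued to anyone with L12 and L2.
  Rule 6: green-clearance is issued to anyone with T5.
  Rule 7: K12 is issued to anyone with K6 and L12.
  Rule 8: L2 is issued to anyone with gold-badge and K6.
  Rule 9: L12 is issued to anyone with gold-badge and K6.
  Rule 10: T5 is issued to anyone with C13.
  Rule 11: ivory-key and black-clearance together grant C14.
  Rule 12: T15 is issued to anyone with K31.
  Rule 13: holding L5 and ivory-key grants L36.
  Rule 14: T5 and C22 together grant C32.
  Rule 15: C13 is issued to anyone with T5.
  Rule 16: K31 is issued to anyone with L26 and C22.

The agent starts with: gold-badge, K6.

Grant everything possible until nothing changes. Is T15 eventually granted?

Yes

Holding gold-badge and K6 grants L2 (Rule 8).
Holding gold-badge and K6 grants L12 (Rule 9).
Holding L12 and L2 grants black-clearance (Rule 5).
Holding black-clearance grants L5 (Rule 4).
Holding L2 and black-clearance grants C22 (Rule 3).
Holding L12 and L5 grants L26 (Rule 2).
Holding L26 and C22 grants K31 (Rule 16).
Holding K31 grants T15 (Rule 12).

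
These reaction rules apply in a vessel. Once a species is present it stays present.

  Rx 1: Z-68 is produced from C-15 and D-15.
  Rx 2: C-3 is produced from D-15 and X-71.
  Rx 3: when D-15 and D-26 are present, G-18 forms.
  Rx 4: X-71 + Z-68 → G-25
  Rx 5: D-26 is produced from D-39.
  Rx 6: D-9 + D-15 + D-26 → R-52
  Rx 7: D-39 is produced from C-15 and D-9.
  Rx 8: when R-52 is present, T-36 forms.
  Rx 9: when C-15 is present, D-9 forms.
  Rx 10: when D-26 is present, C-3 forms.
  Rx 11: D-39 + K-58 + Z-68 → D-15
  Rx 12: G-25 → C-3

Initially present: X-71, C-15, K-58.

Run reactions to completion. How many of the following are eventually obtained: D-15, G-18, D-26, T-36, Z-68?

1

C-15 present → D-9 forms (Rx 9).
C-15 and D-9 present → D-39 forms (Rx 7).
D-39 present → D-26 forms (Rx 5).
D-15 would need D-39, K-58, and Z-68 (Rx 11), but Z-68 never forms.
G-18 would need D-15 and D-26 (Rx 3), but D-15 never forms.
D-26: reached.
T-36 would need R-52 (Rx 8), but R-52 never forms.
Z-68 would need C-15 and D-15 (Rx 1), but D-15 never forms.
Reached: D-26 — 1 of the 5.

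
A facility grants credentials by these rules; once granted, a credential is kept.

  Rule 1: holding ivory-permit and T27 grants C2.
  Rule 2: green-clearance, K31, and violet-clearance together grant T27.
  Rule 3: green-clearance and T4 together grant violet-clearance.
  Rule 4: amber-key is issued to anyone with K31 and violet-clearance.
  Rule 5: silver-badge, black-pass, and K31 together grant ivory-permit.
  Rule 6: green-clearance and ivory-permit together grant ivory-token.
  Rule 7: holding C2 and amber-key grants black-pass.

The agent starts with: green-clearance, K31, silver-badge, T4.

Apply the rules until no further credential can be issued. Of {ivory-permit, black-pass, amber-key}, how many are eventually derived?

Holding green-clearance and T4 grants violet-clearance (Rule 3).
Holding K31 and violet-clearance grants amber-key (Rule 4).
ivory-permit would need silver-badge, black-pass, and K31 (Rule 5), but black-pass is never granted.
black-pass would need C2 and amber-key (Rule 7), but C2 is never granted.
amber-key: reached.
Reached: amber-key — 1 of the 3.

1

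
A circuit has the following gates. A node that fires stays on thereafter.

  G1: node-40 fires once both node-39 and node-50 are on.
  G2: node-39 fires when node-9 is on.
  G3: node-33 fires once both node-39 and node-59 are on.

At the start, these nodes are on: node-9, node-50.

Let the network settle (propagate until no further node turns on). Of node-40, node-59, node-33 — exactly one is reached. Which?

G2: node-9 on → node-39 on.
node-39 and node-50 are on, so node-40 fires (G1).
No rule produces node-59, and it is not given. node-33 would need node-39 and node-59 (G3), but node-59 never turns on.

node-40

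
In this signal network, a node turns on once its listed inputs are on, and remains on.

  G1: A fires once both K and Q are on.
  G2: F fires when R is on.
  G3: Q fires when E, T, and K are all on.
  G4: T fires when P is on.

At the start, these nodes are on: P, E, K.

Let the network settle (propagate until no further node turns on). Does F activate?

No

F would need R (G2), but R never turns on.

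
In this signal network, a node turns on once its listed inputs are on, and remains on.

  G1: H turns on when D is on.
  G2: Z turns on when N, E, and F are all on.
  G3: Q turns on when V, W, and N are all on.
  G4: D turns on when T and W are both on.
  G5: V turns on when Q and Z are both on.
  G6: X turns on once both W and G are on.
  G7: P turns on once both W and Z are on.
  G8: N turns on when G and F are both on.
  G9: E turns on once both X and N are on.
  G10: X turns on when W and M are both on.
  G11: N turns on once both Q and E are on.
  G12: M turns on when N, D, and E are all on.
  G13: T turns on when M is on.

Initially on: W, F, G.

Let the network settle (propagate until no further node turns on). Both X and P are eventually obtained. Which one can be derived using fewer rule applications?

X

X: G6: W and G on → X on. [1 rule application]
P: G and F are on, so N turns on (G8). W and G are on, so X turns on (G6). G9: X and N on → E on. N, E, and F are on, so Z turns on (G2). W and Z are on, so P turns on (G7). [5 rule applications]
X needs fewer.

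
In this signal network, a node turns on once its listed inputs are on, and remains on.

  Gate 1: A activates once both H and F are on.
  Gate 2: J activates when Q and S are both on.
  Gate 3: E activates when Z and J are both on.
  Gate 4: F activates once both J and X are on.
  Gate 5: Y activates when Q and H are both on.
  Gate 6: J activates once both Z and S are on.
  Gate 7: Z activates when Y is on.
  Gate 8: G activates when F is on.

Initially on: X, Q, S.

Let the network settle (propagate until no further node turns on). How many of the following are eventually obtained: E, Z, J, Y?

1

Q and S are on, so J activates (Gate 2).
E would need Z and J (Gate 3), but Z never turns on.
Z would need Y (Gate 7), but Y never turns on.
J: reached.
Y would need Q and H (Gate 5), but H never turns on.
Reached: J — 1 of the 4.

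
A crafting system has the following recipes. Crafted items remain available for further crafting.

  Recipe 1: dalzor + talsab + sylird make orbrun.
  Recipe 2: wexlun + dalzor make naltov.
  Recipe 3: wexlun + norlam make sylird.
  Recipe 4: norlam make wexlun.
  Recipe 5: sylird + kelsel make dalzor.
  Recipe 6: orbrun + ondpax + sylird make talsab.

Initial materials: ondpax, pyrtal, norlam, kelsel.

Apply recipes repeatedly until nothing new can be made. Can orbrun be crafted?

orbrun would need dalzor, talsab, and sylird (Recipe 1), but talsab is never obtained.

No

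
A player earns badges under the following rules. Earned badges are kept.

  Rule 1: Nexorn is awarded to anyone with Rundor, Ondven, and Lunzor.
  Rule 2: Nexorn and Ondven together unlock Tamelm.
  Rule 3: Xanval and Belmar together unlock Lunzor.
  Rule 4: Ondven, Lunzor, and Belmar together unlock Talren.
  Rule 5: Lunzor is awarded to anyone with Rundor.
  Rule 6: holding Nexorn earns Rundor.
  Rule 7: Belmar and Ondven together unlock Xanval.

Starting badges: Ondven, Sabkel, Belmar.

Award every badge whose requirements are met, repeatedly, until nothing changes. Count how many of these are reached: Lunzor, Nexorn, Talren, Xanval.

With Belmar and Ondven, Xanval is earned (Rule 7).
With Xanval and Belmar, Lunzor is earned (Rule 3).
With Ondven, Lunzor, and Belmar, Talren is earned (Rule 4).
Lunzor: reached.
Nexorn would need Rundor, Ondven, and Lunzor (Rule 1), but Rundor is never earned.
Talren: reached.
Xanval: reached.
Reached: Lunzor, Talren, and Xanval — 3 of the 4.

3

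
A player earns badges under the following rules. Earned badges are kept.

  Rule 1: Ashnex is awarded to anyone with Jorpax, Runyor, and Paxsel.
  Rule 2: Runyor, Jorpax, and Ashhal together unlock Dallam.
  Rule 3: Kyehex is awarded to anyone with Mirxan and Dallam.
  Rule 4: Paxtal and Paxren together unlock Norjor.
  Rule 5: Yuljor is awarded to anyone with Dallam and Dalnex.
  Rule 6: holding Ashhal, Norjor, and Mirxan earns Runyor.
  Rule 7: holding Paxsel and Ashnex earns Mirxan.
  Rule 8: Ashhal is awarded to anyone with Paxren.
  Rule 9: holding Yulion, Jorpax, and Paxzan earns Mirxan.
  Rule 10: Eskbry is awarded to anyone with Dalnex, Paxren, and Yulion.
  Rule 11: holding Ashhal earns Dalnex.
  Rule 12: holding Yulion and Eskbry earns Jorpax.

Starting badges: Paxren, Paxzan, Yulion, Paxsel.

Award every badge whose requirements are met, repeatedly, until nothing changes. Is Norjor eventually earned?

No

Norjor would need Paxtal and Paxren (Rule 4), but Paxtal is never earned.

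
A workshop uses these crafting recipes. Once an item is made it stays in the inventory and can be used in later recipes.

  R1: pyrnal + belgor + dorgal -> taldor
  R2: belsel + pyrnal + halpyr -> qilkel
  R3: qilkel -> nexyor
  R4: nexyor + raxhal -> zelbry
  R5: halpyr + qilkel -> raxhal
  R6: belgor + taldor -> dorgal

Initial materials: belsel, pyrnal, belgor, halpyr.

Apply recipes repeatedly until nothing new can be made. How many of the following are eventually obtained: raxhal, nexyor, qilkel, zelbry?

Using R2, belsel, pyrnal, and halpyr make qilkel.
halpyr + qilkel -> raxhal (R5).
Using R3, qilkel makes nexyor.
nexyor + raxhal -> zelbry (R4).
raxhal: reached.
nexyor: reached.
qilkel: reached.
zelbry: reached.
All 4 are reached.

4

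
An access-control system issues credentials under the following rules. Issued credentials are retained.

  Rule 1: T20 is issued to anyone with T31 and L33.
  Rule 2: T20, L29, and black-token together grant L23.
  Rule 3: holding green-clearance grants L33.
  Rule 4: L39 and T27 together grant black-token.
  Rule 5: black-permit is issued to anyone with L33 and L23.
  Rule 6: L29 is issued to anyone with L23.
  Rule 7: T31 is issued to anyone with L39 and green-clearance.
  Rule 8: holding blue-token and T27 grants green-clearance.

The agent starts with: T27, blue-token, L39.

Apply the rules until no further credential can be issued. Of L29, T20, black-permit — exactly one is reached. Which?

T20

Holding blue-token and T27 grants green-clearance (Rule 8).
Holding L39 and green-clearance grants T31 (Rule 7).
Holding green-clearance grants L33 (Rule 3).
Holding T31 and L33 grants T20 (Rule 1).
black-permit would need L33 and L23 (Rule 5), but L23 is never granted. L29 would need L23 (Rule 6), but L23 is never granted.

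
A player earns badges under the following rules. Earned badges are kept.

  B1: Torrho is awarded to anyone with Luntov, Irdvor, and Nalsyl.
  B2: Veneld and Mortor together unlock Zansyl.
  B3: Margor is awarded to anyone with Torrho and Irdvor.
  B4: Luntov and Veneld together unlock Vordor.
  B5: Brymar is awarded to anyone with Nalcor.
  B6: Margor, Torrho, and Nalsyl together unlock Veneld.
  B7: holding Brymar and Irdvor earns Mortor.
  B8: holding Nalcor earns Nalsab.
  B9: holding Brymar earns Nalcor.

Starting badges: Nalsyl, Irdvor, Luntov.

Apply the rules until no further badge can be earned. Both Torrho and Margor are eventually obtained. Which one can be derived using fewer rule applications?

Torrho: With Luntov, Irdvor, and Nalsyl, Torrho is earned (B1). [1 rule application]
Margor: With Luntov, Irdvor, and Nalsyl, Torrho is earned (B1). With Torrho and Irdvor, Margor is earned (B3). [2 rule applications]
Torrho needs fewer.

Torrho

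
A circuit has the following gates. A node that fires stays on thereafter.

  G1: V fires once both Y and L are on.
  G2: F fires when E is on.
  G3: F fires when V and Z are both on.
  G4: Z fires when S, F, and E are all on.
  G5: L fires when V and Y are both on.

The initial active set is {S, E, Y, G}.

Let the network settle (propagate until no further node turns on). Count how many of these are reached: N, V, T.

No rule produces N, and it is not given.
V would need Y and L (G1), but L never turns on.
No rule produces T, and it is not given.
None of the 3 are reached.

0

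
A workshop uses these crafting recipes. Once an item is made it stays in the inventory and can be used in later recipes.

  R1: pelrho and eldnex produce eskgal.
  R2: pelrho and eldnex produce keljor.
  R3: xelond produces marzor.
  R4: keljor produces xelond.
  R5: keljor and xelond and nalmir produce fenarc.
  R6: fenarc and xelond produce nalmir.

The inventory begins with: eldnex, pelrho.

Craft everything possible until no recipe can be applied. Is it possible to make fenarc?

fenarc would need keljor, xelond, and nalmir (R5), but nalmir is never obtained.

No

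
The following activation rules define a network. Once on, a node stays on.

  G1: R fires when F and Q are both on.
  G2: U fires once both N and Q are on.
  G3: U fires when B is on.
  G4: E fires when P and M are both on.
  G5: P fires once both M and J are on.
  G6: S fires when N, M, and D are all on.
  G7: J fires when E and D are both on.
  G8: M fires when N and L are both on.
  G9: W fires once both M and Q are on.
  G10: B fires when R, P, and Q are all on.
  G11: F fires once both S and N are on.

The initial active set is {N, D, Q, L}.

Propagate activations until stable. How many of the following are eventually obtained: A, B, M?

1

G8: N and L on → M on.
No rule produces A, and it is not given.
B would need R, P, and Q (G10), but P never turns on.
M: reached.
Reached: M — 1 of the 3.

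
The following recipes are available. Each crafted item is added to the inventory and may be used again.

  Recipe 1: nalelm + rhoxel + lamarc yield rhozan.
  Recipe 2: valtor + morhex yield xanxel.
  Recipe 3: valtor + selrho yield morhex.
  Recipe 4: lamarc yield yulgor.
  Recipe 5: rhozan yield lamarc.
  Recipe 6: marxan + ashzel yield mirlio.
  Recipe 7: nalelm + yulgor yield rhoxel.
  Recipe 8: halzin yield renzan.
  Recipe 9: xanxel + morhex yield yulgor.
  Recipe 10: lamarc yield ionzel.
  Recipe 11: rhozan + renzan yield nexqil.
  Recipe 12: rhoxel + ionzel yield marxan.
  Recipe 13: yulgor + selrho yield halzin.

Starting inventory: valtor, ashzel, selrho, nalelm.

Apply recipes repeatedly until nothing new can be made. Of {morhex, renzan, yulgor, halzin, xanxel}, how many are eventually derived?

Using Recipe 3, valtor and selrho make morhex.
valtor + morhex → xanxel (Recipe 2).
Using Recipe 9, xanxel and morhex make yulgor.
Using Recipe 13, yulgor and selrho make halzin.
halzin → renzan (Recipe 8).
morhex: reached.
renzan: reached.
yulgor: reached.
halzin: reached.
xanxel: reached.
All 5 are reached.

5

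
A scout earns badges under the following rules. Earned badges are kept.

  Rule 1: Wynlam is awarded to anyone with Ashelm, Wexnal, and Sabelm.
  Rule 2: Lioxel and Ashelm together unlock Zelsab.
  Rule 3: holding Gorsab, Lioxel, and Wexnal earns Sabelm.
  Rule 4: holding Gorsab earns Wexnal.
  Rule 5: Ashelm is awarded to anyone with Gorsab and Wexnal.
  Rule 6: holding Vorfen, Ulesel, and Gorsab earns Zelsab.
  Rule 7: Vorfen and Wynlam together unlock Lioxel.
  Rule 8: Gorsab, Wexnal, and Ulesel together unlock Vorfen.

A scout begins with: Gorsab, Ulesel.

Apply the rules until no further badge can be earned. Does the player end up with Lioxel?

No

Lioxel would need Vorfen and Wynlam (Rule 7), but Wynlam is never earned.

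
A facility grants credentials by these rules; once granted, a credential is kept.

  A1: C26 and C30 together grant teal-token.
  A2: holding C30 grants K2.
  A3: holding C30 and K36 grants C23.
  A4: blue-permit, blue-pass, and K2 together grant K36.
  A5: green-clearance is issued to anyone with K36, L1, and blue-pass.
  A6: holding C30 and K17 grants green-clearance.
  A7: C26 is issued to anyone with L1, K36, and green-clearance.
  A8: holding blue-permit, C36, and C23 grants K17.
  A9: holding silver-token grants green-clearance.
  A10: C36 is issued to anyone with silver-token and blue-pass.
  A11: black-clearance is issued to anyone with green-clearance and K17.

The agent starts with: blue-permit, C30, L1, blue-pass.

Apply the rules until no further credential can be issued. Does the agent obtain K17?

K17 would need blue-permit, C36, and C23 (A8), but C36 is never granted.

No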